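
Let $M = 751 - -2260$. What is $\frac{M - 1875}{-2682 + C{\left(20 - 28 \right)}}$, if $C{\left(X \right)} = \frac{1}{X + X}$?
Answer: $- \frac{18176}{42913} \approx -0.42355$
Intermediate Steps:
$M = 3011$ ($M = 751 + 2260 = 3011$)
$C{\left(X \right)} = \frac{1}{2 X}$
$\frac{M - 1875}{-2682 + C{\left(20 - 28 \right)}} = \frac{3011 - 1875}{-2682 + \frac{1}{2 \left(20 - 28\right)}} = \frac{1136}{-2682 + \frac{1}{2 \left(-8\right)}} = \frac{1136}{-2682 + \frac{1}{2} \left(- \frac{1}{8}\right)} = \frac{1136}{-2682 - \frac{1}{16}} = \frac{1136}{- \frac{42913}{16}} = 1136 \left(- \frac{16}{42913}\right) = - \frac{18176}{42913}$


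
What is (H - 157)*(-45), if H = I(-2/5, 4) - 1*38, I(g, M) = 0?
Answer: 8775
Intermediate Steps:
H = -38 (H = 0 - 1*38 = 0 - 38 = -38)
(H - 157)*(-45) = (-38 - 157)*(-45) = -195*(-45) = 8775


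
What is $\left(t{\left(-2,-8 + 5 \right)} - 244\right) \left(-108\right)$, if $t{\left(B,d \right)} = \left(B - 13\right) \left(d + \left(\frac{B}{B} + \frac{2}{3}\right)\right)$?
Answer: $24192$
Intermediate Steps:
$t{\left(B,d \right)} = \left(-13 + B\right) \left(\frac{5}{3} + d\right)$ ($t{\left(B,d \right)} = \left(-13 + B\right) \left(d + \left(1 + 2 \cdot \frac{1}{3}\right)\right) = \left(-13 + B\right) \left(d + \left(1 + \frac{2}{3}\right)\right) = \left(-13 + B\right) \left(d + \frac{5}{3}\right) = \left(-13 + B\right) \left(\frac{5}{3} + d\right)$)
$\left(t{\left(-2,-8 + 5 \right)} - 244\right) \left(-108\right) = \left(\left(- \frac{65}{3} - 13 \left(-8 + 5\right) + \frac{5}{3} \left(-2\right) - 2 \left(-8 + 5\right)\right) - 244\right) \left(-108\right) = \left(\left(- \frac{65}{3} - -39 - \frac{10}{3} - -6\right) - 244\right) \left(-108\right) = \left(\left(- \frac{65}{3} + 39 - \frac{10}{3} + 6\right) - 244\right) \left(-108\right) = \left(20 - 244\right) \left(-108\right) = \left(-224\right) \left(-108\right) = 24192$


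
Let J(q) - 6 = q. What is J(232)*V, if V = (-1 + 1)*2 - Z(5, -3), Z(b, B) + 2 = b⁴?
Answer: -148274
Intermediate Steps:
J(q) = 6 + q
Z(b, B) = -2 + b⁴
V = -623 (V = (-1 + 1)*2 - (-2 + 5⁴) = 0*2 - (-2 + 625) = 0 - 1*623 = 0 - 623 = -623)
J(232)*V = (6 + 232)*(-623) = 238*(-623) = -148274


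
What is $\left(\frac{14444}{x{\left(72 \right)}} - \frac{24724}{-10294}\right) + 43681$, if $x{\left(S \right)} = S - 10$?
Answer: $\frac{7007164173}{159557} \approx 43916.0$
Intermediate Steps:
$x{\left(S \right)} = -10 + S$ ($x{\left(S \right)} = S - 10 = -10 + S$)
$\left(\frac{14444}{x{\left(72 \right)}} - \frac{24724}{-10294}\right) + 43681 = \left(\frac{14444}{-10 + 72} - \frac{24724}{-10294}\right) + 43681 = \left(\frac{14444}{62} - - \frac{12362}{5147}\right) + 43681 = \left(14444 \cdot \frac{1}{62} + \frac{12362}{5147}\right) + 43681 = \left(\frac{7222}{31} + \frac{12362}{5147}\right) + 43681 = \frac{37554856}{159557} + 43681 = \frac{7007164173}{159557}$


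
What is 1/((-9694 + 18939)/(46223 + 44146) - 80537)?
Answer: -90369/7278038908 ≈ -1.2417e-5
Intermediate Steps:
1/((-9694 + 18939)/(46223 + 44146) - 80537) = 1/(9245/90369 - 80537) = 1/(-7278038908/90369) = -90369/7278038908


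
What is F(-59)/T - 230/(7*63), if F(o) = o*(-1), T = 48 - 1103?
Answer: -268669/465255 ≈ -0.57747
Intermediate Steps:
T = -1055
F(o) = -o
F(-59)/T - 230/(7*63) = -1*(-59)/(-1055) - 230/(7*63) = 59*(-1/1055) - 230/441 = -59/1055 - 230*1/441 = -59/1055 - 230/441 = -268669/465255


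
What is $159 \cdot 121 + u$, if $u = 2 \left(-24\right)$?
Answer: $19191$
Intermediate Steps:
$u = -48$
$159 \cdot 121 + u = 159 \cdot 121 - 48 = 19239 - 48 = 19191$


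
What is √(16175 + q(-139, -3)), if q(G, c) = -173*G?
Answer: 13*√238 ≈ 200.55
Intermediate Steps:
√(16175 + q(-139, -3)) = √(16175 - 173*(-139)) = √(16175 + 24047) = √40222 = 13*√238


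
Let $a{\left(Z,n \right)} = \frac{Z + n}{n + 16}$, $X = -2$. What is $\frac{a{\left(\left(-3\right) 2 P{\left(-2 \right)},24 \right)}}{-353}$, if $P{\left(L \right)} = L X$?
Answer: $0$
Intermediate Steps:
$P{\left(L \right)} = - 2 L$ ($P{\left(L \right)} = L \left(-2\right) = - 2 L$)
$a{\left(Z,n \right)} = \frac{Z + n}{16 + n}$
$\frac{a{\left(\left(-3\right) 2 P{\left(-2 \right)},24 \right)}}{-353} = \frac{\frac{1}{16 + 24} \left(\left(-3\right) 2 \left(\left(-2\right) \left(-2\right)\right) + 24\right)}{-353} = \frac{\left(-6\right) 4 + 24}{40} \left(- \frac{1}{353}\right) = \frac{-24 + 24}{40} \left(- \frac{1}{353}\right) = \frac{1}{40} \cdot 0 \left(- \frac{1}{353}\right) = 0 \left(- \frac{1}{353}\right) = 0$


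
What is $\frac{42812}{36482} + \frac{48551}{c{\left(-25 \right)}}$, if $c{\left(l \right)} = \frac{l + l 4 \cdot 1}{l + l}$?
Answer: $\frac{1771344612}{91205} \approx 19422.0$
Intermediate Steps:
$c{\left(l \right)} = \frac{5}{2}$ ($c{\left(l \right)} = \frac{l + 4 l 1}{2 l} = \left(l + 4 l\right) \frac{1}{2 l} = 5 l \frac{1}{2 l} = \frac{5}{2}$)
$\frac{42812}{36482} + \frac{48551}{c{\left(-25 \right)}} = \frac{42812}{36482} + \frac{48551}{\frac{5}{2}} = 42812 \cdot \frac{1}{36482} + 48551 \cdot \frac{2}{5} = \frac{21406}{18241} + \frac{97102}{5} = \frac{1771344612}{91205}$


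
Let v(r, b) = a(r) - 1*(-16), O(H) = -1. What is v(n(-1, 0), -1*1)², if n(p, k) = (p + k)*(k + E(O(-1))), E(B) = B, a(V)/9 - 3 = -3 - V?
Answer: 49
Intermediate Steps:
a(V) = -9*V (a(V) = 27 + 9*(-3 - V) = 27 + (-27 - 9*V) = -9*V)
n(p, k) = (-1 + k)*(k + p) (n(p, k) = (p + k)*(k - 1) = (k + p)*(-1 + k) = (-1 + k)*(k + p))
v(r, b) = 16 - 9*r (v(r, b) = -9*r - 1*(-16) = -9*r + 16 = 16 - 9*r)
v(n(-1, 0), -1*1)² = (16 - 9*(0² - 1*0 - 1*(-1) + 0*(-1)))² = (16 - 9*(0 + 0 + 1 + 0))² = (16 - 9*1)² = (16 - 9)² = 7² = 49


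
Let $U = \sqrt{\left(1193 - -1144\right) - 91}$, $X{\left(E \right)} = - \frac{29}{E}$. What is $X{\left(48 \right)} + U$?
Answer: $- \frac{29}{48} + \sqrt{2246} \approx 46.788$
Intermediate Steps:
$U = \sqrt{2246}$ ($U = \sqrt{\left(1193 + 1144\right) - 91} = \sqrt{2337 - 91} = \sqrt{2246} \approx 47.392$)
$X{\left(48 \right)} + U = - \frac{29}{48} + \sqrt{2246}$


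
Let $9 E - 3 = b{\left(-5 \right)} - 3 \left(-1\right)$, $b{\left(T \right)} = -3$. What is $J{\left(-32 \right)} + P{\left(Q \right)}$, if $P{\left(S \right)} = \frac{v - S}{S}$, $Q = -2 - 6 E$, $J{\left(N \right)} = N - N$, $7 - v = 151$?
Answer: $35$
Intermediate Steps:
$v = -144$ ($v = 7 - 151 = -144$)
$J{\left(N \right)} = 0$
$E = \frac{1}{3}$ ($E = \frac{1}{3} + \frac{-3 - 3 \left(-1\right)}{9} = \frac{1}{3} + \frac{-3 - -3}{9} = \frac{1}{3} + \frac{-3 + 3}{9} = \frac{1}{3} + \frac{1}{9} \cdot 0 = \frac{1}{3} + 0 = \frac{1}{3} \approx 0.33333$)
$Q = -4$ ($Q = -2 - 2 = -4$)
$P{\left(S \right)} = \frac{-144 - S}{S}$
$J{\left(-32 \right)} + P{\left(Q \right)} = 0 + \frac{-144 - -4}{-4} = 0 - \frac{-144 + 4}{4} = 0 - -35 = 0 + 35 = 35$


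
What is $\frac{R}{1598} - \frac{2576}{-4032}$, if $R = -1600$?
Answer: $- \frac{10423}{28764} \approx -0.36236$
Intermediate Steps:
$\frac{R}{1598} - \frac{2576}{-4032} = - \frac{1600}{1598} - \frac{2576}{-4032} = \left(-1600\right) \frac{1}{1598} - - \frac{23}{36} = - \frac{800}{799} + \frac{23}{36} = - \frac{10423}{28764}$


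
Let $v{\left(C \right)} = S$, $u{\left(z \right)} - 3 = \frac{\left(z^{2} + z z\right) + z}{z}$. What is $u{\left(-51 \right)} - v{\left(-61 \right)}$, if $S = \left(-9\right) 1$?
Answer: $-89$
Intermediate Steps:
$u{\left(z \right)} = 3 + \frac{z + 2 z^{2}}{z}$ ($u{\left(z \right)} = 3 + \frac{\left(z^{2} + z z\right) + z}{z} = 3 + \frac{\left(z^{2} + z^{2}\right) + z}{z} = 3 + \frac{2 z^{2} + z}{z} = 3 + \frac{z + 2 z^{2}}{z}$)
$S = -9$
$v{\left(C \right)} = -9$
$u{\left(-51 \right)} - v{\left(-61 \right)} = \left(4 + 2 \left(-51\right)\right) - -9 = \left(4 - 102\right) + 9 = -98 + 9 = -89$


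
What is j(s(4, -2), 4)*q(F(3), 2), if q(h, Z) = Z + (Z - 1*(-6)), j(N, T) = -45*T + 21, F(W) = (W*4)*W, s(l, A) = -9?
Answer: -1590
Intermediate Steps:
F(W) = 4*W² (F(W) = (4*W)*W = 4*W²)
j(N, T) = 21 - 45*T
q(h, Z) = 6 + 2*Z (q(h, Z) = Z + (Z + 6) = Z + (6 + Z) = 6 + 2*Z)
j(s(4, -2), 4)*q(F(3), 2) = (21 - 45*4)*(6 + 2*2) = (21 - 180)*(6 + 4) = -159*10 = -1590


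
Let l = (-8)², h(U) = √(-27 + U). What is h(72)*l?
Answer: 192*√5 ≈ 429.33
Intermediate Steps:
l = 64
h(72)*l = √(-27 + 72)*64 = √45*64 = (3*√5)*64 = 192*√5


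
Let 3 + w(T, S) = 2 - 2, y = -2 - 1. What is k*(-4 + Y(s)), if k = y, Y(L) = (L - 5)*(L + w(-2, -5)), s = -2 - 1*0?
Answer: -93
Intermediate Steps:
y = -3
w(T, S) = -3 (w(T, S) = -3 + (2 - 2) = -3 + 0 = -3)
s = -2 (s = -2 + 0 = -2)
Y(L) = (-5 + L)*(-3 + L) (Y(L) = (L - 5)*(L - 3) = (-5 + L)*(-3 + L))
k = -3
k*(-4 + Y(s)) = -3*(-4 + (15 + (-2)² - 8*(-2))) = -3*(-4 + (15 + 4 + 16)) = -3*(-4 + 35) = -3*31 = -93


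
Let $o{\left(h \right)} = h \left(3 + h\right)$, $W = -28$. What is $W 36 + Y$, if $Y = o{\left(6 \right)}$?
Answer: $-954$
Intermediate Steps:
$Y = 54$ ($Y = 6 \left(3 + 6\right) = 6 \cdot 9 = 54$)
$W 36 + Y = \left(-28\right) 36 + 54 = -1008 + 54 = -954$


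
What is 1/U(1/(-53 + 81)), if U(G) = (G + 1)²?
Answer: 784/841 ≈ 0.93222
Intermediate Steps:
U(G) = (1 + G)²
1/U(1/(-53 + 81)) = 1/((1 + 1/(-53 + 81))²) = 1/((1 + 1/28)²) = 1/((29/28)²) = 1/(841/784) = 784/841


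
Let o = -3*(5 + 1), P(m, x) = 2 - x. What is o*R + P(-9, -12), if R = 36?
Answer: -634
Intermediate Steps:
o = -18 (o = -3*6 = -18)
o*R + P(-9, -12) = -18*36 + (2 - 1*(-12)) = -648 + (2 + 12) = -648 + 14 = -634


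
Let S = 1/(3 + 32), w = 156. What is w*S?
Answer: 156/35 ≈ 4.4571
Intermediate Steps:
S = 1/35 ≈ 0.028571
w*S = 156*(1/35) = 156/35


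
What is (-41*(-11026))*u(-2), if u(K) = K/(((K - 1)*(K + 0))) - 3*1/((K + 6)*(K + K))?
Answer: -1582231/24 ≈ -65926.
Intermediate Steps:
u(K) = 1/(-1 + K) - 3/(2*K*(6 + K)) (u(K) = K/(((-1 + K)*K)) - 3*1/(2*K*(6 + K)) = K/((K*(-1 + K))) - 3*1/(2*K*(6 + K)) = K*(1/(K*(-1 + K))) - 3/(2*K*(6 + K)) = 1/(-1 + K) - 3/(2*K*(6 + K)))
(-41*(-11026))*u(-2) = (-41*(-11026))*((½)*(3 + 2*(-2)² + 9*(-2))/(-2*(-6 + (-2)² + 5*(-2)))) = 452066*((½)*(-½)*(3 + 2*4 - 18)/(-6 + 4 - 10)) = 452066*((½)*(-½)*(3 + 8 - 18)/(-12)) = 452066*((½)*(-½)*(-1/12)*(-7)) = 452066*(-7/48) = -1582231/24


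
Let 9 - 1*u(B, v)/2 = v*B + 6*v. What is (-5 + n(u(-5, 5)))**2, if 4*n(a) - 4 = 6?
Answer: 25/4 ≈ 6.2500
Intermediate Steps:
u(B, v) = 18 - 12*v - 2*B*v (u(B, v) = 18 - 2*(v*B + 6*v) = 18 - 2*(B*v + 6*v) = 18 - 2*(6*v + B*v) = 18 + (-12*v - 2*B*v) = 18 - 12*v - 2*B*v)
n(a) = 5/2 (n(a) = 1 + (1/4)*6 = 1 + 3/2 = 5/2)
(-5 + n(u(-5, 5)))**2 = (-5 + 5/2)**2 = (-5/2)**2 = 25/4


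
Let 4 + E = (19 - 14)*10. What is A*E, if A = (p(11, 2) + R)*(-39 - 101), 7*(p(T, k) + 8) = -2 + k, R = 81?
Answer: -470120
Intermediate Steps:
p(T, k) = -58/7 + k/7 (p(T, k) = -8 + (-2 + k)/7 = -8 + (-2/7 + k/7) = -58/7 + k/7)
E = 46 (E = -4 + (19 - 14)*10 = -4 + 5*10 = -4 + 50 = 46)
A = -10220 (A = ((-58/7 + (⅐)*2) + 81)*(-39 - 101) = ((-58/7 + 2/7) + 81)*(-140) = (-8 + 81)*(-140) = 73*(-140) = -10220)
A*E = -10220*46 = -470120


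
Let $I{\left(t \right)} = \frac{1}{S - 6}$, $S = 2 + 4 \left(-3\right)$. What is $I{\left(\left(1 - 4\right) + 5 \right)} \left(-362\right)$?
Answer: $\frac{181}{8} \approx 22.625$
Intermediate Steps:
$S = -10$ ($S = 2 - 12 = -10$)
$I{\left(t \right)} = - \frac{1}{16}$ ($I{\left(t \right)} = \frac{1}{-10 - 6} = \frac{1}{-16} = - \frac{1}{16}$)
$I{\left(\left(1 - 4\right) + 5 \right)} \left(-362\right) = \left(- \frac{1}{16}\right) \left(-362\right) = \frac{181}{8}$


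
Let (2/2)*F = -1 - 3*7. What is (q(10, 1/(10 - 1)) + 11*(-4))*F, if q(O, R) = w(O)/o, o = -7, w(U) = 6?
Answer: 6908/7 ≈ 986.86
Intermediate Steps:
F = -22 (F = -1 - 3*7 = -1 - 21 = -22)
q(O, R) = -6/7 (q(O, R) = 6/(-7) = 6*(-⅐) = -6/7)
(q(10, 1/(10 - 1)) + 11*(-4))*F = (-6/7 + 11*(-4))*(-22) = (-6/7 - 44)*(-22) = -314/7*(-22) = 6908/7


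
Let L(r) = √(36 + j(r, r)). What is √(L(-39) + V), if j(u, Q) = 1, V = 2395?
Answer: √(2395 + √37) ≈ 49.001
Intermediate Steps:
L(r) = √37 (L(r) = √(36 + 1) = √37)
√(L(-39) + V) = √(√37 + 2395) = √(2395 + √37)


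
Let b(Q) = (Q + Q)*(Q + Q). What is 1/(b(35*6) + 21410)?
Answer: 1/197810 ≈ 5.0554e-6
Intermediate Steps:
b(Q) = 4*Q² (b(Q) = (2*Q)*(2*Q) = 4*Q²)
1/(b(35*6) + 21410) = 1/(4*(35*6)² + 21410) = 1/(4*210² + 21410) = 1/(4*44100 + 21410) = 1/(176400 + 21410) = 1/197810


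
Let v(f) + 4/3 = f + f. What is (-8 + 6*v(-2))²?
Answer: 1600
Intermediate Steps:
v(f) = -4/3 + 2*f (v(f) = -4/3 + (f + f) = -4/3 + 2*f)
(-8 + 6*v(-2))² = (-8 + 6*(-4/3 + 2*(-2)))² = (-8 + 6*(-4/3 - 4))² = (-8 + 6*(-16/3))² = (-8 - 32)² = (-40)² = 1600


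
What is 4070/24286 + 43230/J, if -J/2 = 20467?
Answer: -220820600/248530781 ≈ -0.88850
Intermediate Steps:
J = -40934 (J = -2*20467 = -40934)
4070/24286 + 43230/J = 4070/24286 + 43230/(-40934) = 4070*(1/24286) + 43230*(-1/40934) = 2035/12143 - 21615/20467 = -220820600/248530781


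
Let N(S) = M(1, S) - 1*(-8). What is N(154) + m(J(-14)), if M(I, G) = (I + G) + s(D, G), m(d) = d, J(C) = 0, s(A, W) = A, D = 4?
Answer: 167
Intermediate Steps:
M(I, G) = 4 + G + I (M(I, G) = (I + G) + 4 = (G + I) + 4 = 4 + G + I)
N(S) = 13 + S (N(S) = (4 + S + 1) - 1*(-8) = (5 + S) + 8 = 13 + S)
N(154) + m(J(-14)) = (13 + 154) + 0 = 167 + 0 = 167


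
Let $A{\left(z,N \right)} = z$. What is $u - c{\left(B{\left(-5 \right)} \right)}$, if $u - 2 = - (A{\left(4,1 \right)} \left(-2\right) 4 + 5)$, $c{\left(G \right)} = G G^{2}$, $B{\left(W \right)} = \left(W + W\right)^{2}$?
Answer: $-999971$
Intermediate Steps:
$B{\left(W \right)} = 4 W^{2}$ ($B{\left(W \right)} = \left(2 W\right)^{2} = 4 W^{2}$)
$c{\left(G \right)} = G^{3}$
$u = 29$ ($u = 2 - \left(4 \left(-2\right) 4 + 5\right) = 2 - \left(\left(-8\right) 4 + 5\right) = 2 - \left(-32 + 5\right) = 2 - -27 = 2 + 27 = 29$)
$u - c{\left(B{\left(-5 \right)} \right)} = 29 - \left(4 \left(-5\right)^{2}\right)^{3} = 29 - \left(4 \cdot 25\right)^{3} = 29 - 100^{3} = 29 - 1000000 = -999971$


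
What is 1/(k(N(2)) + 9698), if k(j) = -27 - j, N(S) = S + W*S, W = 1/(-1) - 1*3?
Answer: 1/9677 ≈ 0.00010334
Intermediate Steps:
W = -4 (W = 1*(-1) - 3 = -1 - 3 = -4)
N(S) = -3*S (N(S) = S - 4*S = -3*S)
1/(k(N(2)) + 9698) = 1/((-27 - (-3)*2) + 9698) = 1/((-27 - 1*(-6)) + 9698) = 1/((-27 + 6) + 9698) = 1/(-21 + 9698) = 1/9677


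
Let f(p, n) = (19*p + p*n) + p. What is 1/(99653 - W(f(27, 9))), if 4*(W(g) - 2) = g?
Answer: 4/397821 ≈ 1.0055e-5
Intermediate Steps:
f(p, n) = 20*p + n*p (f(p, n) = (19*p + n*p) + p = 20*p + n*p)
W(g) = 2 + g/4
1/(99653 - W(f(27, 9))) = 1/(99653 - (2 + (27*(20 + 9))/4)) = 1/(99653 - (2 + (27*29)/4)) = 1/(99653 - (2 + (¼)*783)) = 1/(99653 - (2 + 783/4)) = 1/(99653 - 1*791/4) = 1/(99653 - 791/4) = 1/(397821/4) = 4/397821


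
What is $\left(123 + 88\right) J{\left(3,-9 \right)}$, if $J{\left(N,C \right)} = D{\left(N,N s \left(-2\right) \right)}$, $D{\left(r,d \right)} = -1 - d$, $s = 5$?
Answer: $6119$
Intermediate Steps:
$J{\left(N,C \right)} = -1 + 10 N$ ($J{\left(N,C \right)} = -1 - N 5 \left(-2\right) = -1 - 5 N \left(-2\right) = -1 - - 10 N = -1 + 10 N$)
$\left(123 + 88\right) J{\left(3,-9 \right)} = \left(123 + 88\right) \left(-1 + 10 \cdot 3\right) = 211 \left(-1 + 30\right) = 211 \cdot 29 = 6119$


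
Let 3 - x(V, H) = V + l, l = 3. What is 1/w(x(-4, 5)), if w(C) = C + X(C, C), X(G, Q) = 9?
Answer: 1/13 ≈ 0.076923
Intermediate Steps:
x(V, H) = -V (x(V, H) = 3 - (V + 3) = 3 - (3 + V) = 3 + (-3 - V) = -V)
w(C) = 9 + C (w(C) = C + 9 = 9 + C)
1/w(x(-4, 5)) = 1/(9 - 1*(-4)) = 1/(9 + 4) = 1/13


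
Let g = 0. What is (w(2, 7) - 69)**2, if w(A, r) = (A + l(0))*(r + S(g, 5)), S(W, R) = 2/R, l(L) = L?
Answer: 73441/25 ≈ 2937.6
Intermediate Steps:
w(A, r) = A*(2/5 + r) (w(A, r) = (A + 0)*(r + 2/5) = A*(r + 2*(1/5)) = A*(r + 2/5) = A*(2/5 + r))
(w(2, 7) - 69)**2 = ((1/5)*2*(2 + 5*7) - 69)**2 = ((1/5)*2*(2 + 35) - 69)**2 = ((1/5)*2*37 - 69)**2 = (74/5 - 69)**2 = (-271/5)**2 = 73441/25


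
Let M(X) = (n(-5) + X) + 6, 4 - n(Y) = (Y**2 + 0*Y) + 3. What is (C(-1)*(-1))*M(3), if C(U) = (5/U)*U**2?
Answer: -75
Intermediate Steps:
n(Y) = 1 - Y**2 (n(Y) = 4 - ((Y**2 + 0*Y) + 3) = 4 - ((Y**2 + 0) + 3) = 4 - (Y**2 + 3) = 4 - (3 + Y**2) = 4 + (-3 - Y**2) = 1 - Y**2)
M(X) = -18 + X (M(X) = ((1 - 1*(-5)**2) + X) + 6 = ((1 - 1*25) + X) + 6 = ((1 - 25) + X) + 6 = (-24 + X) + 6 = -18 + X)
C(U) = 5*U
(C(-1)*(-1))*M(3) = ((5*(-1))*(-1))*(-18 + 3) = -5*(-1)*(-15) = 5*(-15) = -75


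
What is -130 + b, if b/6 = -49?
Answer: -424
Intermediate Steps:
b = -294 (b = 6*(-49) = -294)
-130 + b = -130 - 294 = -424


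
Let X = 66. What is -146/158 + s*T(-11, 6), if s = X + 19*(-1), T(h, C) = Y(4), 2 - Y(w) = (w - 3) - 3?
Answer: 14779/79 ≈ 187.08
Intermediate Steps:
Y(w) = 8 - w (Y(w) = 2 - ((w - 3) - 3) = 2 - ((-3 + w) - 3) = 2 - (-6 + w) = 2 + (6 - w) = 8 - w)
T(h, C) = 4 (T(h, C) = 8 - 1*4 = 8 - 4 = 4)
s = 47 (s = 66 + 19*(-1) = 66 - 19 = 47)
-146/158 + s*T(-11, 6) = -146/158 + 47*4 = -146*1/158 + 188 = -73/79 + 188 = 14779/79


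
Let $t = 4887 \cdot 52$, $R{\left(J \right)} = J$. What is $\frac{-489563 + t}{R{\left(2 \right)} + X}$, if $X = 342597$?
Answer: $- \frac{235439}{342599} \approx -0.68721$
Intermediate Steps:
$t = 254124$
$\frac{-489563 + t}{R{\left(2 \right)} + X} = \frac{-489563 + 254124}{2 + 342597} = - \frac{235439}{342599}$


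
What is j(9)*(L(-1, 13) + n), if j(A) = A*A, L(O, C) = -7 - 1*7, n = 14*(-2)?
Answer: -3402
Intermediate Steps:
n = -28
L(O, C) = -14 (L(O, C) = -7 - 7 = -14)
j(A) = A²
j(9)*(L(-1, 13) + n) = 9²*(-14 - 28) = 81*(-42) = -3402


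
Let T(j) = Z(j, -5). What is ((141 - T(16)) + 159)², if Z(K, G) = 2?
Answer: 88804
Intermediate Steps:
T(j) = 2
((141 - T(16)) + 159)² = ((141 - 1*2) + 159)² = ((141 - 2) + 159)² = (139 + 159)² = 298² = 88804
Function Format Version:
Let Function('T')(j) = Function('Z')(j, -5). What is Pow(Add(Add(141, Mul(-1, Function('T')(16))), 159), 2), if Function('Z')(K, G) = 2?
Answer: 88804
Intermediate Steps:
Function('T')(j) = 2
Pow(Add(Add(141, Mul(-1, Function('T')(16))), 159), 2) = Pow(Add(Add(141, Mul(-1, 2)), 159), 2) = Pow(Add(Add(141, -2), 159), 2) = Pow(Add(139, 159), 2) = Pow(298, 2) = 88804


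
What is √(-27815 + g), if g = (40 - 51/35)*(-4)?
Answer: 3*I*√3806915/35 ≈ 167.24*I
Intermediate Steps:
g = -5396/35 (g = (40 - 51*1/35)*(-4) = (40 - 51/35)*(-4) = (1349/35)*(-4) = -5396/35 ≈ -154.17)
√(-27815 + g) = √(-27815 - 5396/35) = √(-978921/35) = 3*I*√3806915/35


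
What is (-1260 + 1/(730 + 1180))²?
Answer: 5791718746801/3648100 ≈ 1.5876e+6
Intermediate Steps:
(-1260 + 1/(730 + 1180))² = (-1260 + 1/1910)² = (-2406599/1910)² = 5791718746801/3648100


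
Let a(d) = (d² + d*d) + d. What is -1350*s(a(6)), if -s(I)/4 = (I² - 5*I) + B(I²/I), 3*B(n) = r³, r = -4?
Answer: 30632400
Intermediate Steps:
B(n) = -64/3 (B(n) = (⅓)*(-4)³ = (⅓)*(-64) = -64/3)
a(d) = d + 2*d² (a(d) = (d² + d²) + d = 2*d² + d = d + 2*d²)
s(I) = 256/3 - 4*I² + 20*I (s(I) = -4*((I² - 5*I) - 64/3) = -4*(-64/3 + I² - 5*I) = 256/3 - 4*I² + 20*I)
-1350*s(a(6)) = -1350*(256/3 - 4*36*(1 + 2*6)² + 20*(6*(1 + 2*6))) = -1350*(256/3 - 4*36*(1 + 12)² + 20*(6*(1 + 12))) = -1350*(256/3 - 4*(6*13)² + 20*(6*13)) = -1350*(256/3 - 4*78² + 20*78) = -1350*(256/3 - 4*6084 + 1560) = -1350*(256/3 - 24336 + 1560) = -1350*(-68072/3) = 30632400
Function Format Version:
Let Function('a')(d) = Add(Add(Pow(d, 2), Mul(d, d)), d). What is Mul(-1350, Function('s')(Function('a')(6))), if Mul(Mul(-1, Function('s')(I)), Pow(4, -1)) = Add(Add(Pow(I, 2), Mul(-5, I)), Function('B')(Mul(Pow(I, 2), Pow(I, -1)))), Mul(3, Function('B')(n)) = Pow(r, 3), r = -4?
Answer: 30632400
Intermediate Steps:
Function('B')(n) = Rational(-64, 3) (Function('B')(n) = Mul(Rational(1, 3), Pow(-4, 3)) = Mul(Rational(1, 3), -64) = Rational(-64, 3))
Function('a')(d) = Add(d, Mul(2, Pow(d, 2))) (Function('a')(d) = Add(Add(Pow(d, 2), Pow(d, 2)), d) = Add(Mul(2, Pow(d, 2)), d) = Add(d, Mul(2, Pow(d, 2))))
Function('s')(I) = Add(Rational(256, 3), Mul(-4, Pow(I, 2)), Mul(20, I)) (Function('s')(I) = Mul(-4, Add(Add(Pow(I, 2), Mul(-5, I)), Rational(-64, 3))) = Mul(-4, Add(Rational(-64, 3), Pow(I, 2), Mul(-5, I))) = Add(Rational(256, 3), Mul(-4, Pow(I, 2)), Mul(20, I)))
Mul(-1350, Function('s')(Function('a')(6))) = Mul(-1350, Add(Rational(256, 3), Mul(-4, Pow(Mul(6, Add(1, Mul(2, 6))), 2)), Mul(20, Mul(6, Add(1, Mul(2, 6)))))) = Mul(-1350, Add(Rational(256, 3), Mul(-4, Pow(Mul(6, Add(1, 12)), 2)), Mul(20, Mul(6, Add(1, 12))))) = Mul(-1350, Add(Rational(256, 3), Mul(-4, Pow(Mul(6, 13), 2)), Mul(20, Mul(6, 13)))) = Mul(-1350, Add(Rational(256, 3), Mul(-4, Pow(78, 2)), Mul(20, 78))) = Mul(-1350, Add(Rational(256, 3), Mul(-4, 6084), 1560)) = Mul(-1350, Add(Rational(256, 3), -24336, 1560)) = Mul(-1350, Rational(-68072, 3)) = 30632400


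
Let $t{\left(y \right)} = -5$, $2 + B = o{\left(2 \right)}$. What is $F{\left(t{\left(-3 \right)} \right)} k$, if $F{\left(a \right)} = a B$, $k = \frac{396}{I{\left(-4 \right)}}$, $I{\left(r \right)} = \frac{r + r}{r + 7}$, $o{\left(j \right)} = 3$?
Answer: $\frac{1485}{2} \approx 742.5$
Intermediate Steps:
$I{\left(r \right)} = \frac{2 r}{7 + r}$
$B = 1$ ($B = -2 + 3 = 1$)
$k = - \frac{297}{2}$ ($k = \frac{396}{2 \left(-4\right) \frac{1}{7 - 4}} = \frac{396}{2 \left(-4\right) \frac{1}{3}} = \frac{396}{- \frac{8}{3}} = 396 \left(- \frac{3}{8}\right) = - \frac{297}{2} \approx -148.5$)
$F{\left(a \right)} = a$ ($F{\left(a \right)} = a 1 = a$)
$F{\left(t{\left(-3 \right)} \right)} k = \left(-5\right) \left(- \frac{297}{2}\right) = \frac{1485}{2}$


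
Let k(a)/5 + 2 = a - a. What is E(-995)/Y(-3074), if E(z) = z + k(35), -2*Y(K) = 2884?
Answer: 1005/1442 ≈ 0.69695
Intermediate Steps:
Y(K) = -1442 (Y(K) = -1/2*2884 = -1442)
k(a) = -10 (k(a) = -10 + 5*(a - a) = -10 + 5*0 = -10 + 0 = -10)
E(z) = -10 + z (E(z) = z - 10 = -10 + z)
E(-995)/Y(-3074) = (-10 - 995)/(-1442) = -1005*(-1/1442) = 1005/1442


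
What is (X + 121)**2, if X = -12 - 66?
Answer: 1849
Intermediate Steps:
X = -78
(X + 121)**2 = (-78 + 121)**2 = 43**2 = 1849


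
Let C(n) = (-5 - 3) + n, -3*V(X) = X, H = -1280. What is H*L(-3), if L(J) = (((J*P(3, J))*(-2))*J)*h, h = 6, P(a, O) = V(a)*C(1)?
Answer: 967680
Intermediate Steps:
V(X) = -X/3
C(n) = -8 + n
P(a, O) = 7*a/3 (P(a, O) = (-a/3)*(-8 + 1) = -a/3*(-7) = 7*a/3)
L(J) = -84*J**2 (L(J) = (((J*((7/3)*3))*(-2))*J)*6 = (((J*7)*(-2))*J)*6 = (((7*J)*(-2))*J)*6 = ((-14*J)*J)*6 = -14*J**2*6 = -84*J**2)
H*L(-3) = -(-107520)*(-3)**2 = -(-107520)*9 = -1280*(-756) = 967680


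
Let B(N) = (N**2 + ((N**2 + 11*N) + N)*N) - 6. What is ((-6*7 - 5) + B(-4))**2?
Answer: 8281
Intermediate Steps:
B(N) = -6 + N**2 + N*(N**2 + 12*N) (B(N) = (N**2 + (N**2 + 12*N)*N) - 6 = (N**2 + N*(N**2 + 12*N)) - 6 = -6 + N**2 + N*(N**2 + 12*N))
((-6*7 - 5) + B(-4))**2 = ((-6*7 - 5) + (-6 + (-4)**3 + 13*(-4)**2))**2 = ((-42 - 5) + (-6 - 64 + 13*16))**2 = (-47 + (-6 - 64 + 208))**2 = (-47 + 138)**2 = 91**2 = 8281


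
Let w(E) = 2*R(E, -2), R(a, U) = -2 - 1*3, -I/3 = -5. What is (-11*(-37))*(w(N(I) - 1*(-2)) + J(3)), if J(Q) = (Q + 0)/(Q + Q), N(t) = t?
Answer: -7733/2 ≈ -3866.5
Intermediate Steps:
I = 15 (I = -3*(-5) = 15)
R(a, U) = -5 (R(a, U) = -2 - 3 = -5)
w(E) = -10 (w(E) = 2*(-5) = -10)
J(Q) = 1/2 (J(Q) = Q/((2*Q)) = Q*(1/(2*Q)) = 1/2)
(-11*(-37))*(w(N(I) - 1*(-2)) + J(3)) = (-11*(-37))*(-10 + 1/2) = 407*(-19/2) = -7733/2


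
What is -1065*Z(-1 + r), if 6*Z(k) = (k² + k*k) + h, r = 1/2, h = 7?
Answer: -5325/4 ≈ -1331.3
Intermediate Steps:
r = ½ ≈ 0.50000
Z(k) = 7/6 + k²/3 (Z(k) = ((k² + k*k) + 7)/6 = ((k² + k²) + 7)/6 = (2*k² + 7)/6 = (7 + 2*k²)/6 = 7/6 + k²/3)
-1065*Z(-1 + r) = -1065*(7/6 + (-1 + ½)²/3) = -1065*(7/6 + (-½)²/3) = -1065*(7/6 + (⅓)*(¼)) = -1065*(7/6 + 1/12) = -1065*5/4 = -5325/4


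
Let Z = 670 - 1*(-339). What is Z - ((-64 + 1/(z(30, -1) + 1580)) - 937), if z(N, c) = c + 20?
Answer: 3213989/1599 ≈ 2010.0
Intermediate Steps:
z(N, c) = 20 + c
Z = 1009 (Z = 670 + 339 = 1009)
Z - ((-64 + 1/(z(30, -1) + 1580)) - 937) = 1009 - ((-64 + 1/((20 - 1) + 1580)) - 937) = 1009 - ((-64 + 1/(19 + 1580)) - 937) = 1009 - ((-64 + 1/1599) - 937) = 1009 - (-102335/1599 - 937) = 1009 - 1*(-1600598/1599) = 1009 + 1600598/1599 = 3213989/1599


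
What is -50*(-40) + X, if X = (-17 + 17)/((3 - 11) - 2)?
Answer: 2000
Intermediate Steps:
X = 0 (X = 0/(-8 - 2) = 0/(-10) = 0*(-1/10) = 0)
-50*(-40) + X = -50*(-40) + 0 = 2000 + 0 = 2000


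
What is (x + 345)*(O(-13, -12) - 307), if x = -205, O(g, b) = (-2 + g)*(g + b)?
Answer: 9520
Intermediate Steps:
O(g, b) = (-2 + g)*(b + g)
(x + 345)*(O(-13, -12) - 307) = (-205 + 345)*(((-13)² - 2*(-12) - 2*(-13) - 12*(-13)) - 307) = 140*((169 + 24 + 26 + 156) - 307) = 140*(375 - 307) = 140*68 = 9520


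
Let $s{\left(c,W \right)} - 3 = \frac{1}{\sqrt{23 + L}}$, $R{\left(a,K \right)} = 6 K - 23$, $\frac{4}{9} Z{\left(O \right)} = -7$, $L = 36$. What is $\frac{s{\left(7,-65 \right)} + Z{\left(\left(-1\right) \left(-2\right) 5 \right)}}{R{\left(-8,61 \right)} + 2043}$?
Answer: $- \frac{51}{9544} + \frac{\sqrt{59}}{140774} \approx -0.0052891$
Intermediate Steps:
$Z{\left(O \right)} = - \frac{63}{4}$ ($Z{\left(O \right)} = \frac{9}{4} \left(-7\right) = - \frac{63}{4}$)
$R{\left(a,K \right)} = -23 + 6 K$
$s{\left(c,W \right)} = 3 + \frac{\sqrt{59}}{59}$ ($s{\left(c,W \right)} = 3 + \frac{1}{\sqrt{23 + 36}} = 3 + \frac{1}{\sqrt{59}} = 3 + \frac{\sqrt{59}}{59}$)
$\frac{s{\left(7,-65 \right)} + Z{\left(\left(-1\right) \left(-2\right) 5 \right)}}{R{\left(-8,61 \right)} + 2043} = \frac{\left(3 + \frac{\sqrt{59}}{59}\right) - \frac{63}{4}}{\left(-23 + 6 \cdot 61\right) + 2043} = \frac{- \frac{51}{4} + \frac{\sqrt{59}}{59}}{\left(-23 + 366\right) + 2043} = \frac{- \frac{51}{4} + \frac{\sqrt{59}}{59}}{343 + 2043} = \frac{- \frac{51}{4} + \frac{\sqrt{59}}{59}}{2386} = \left(- \frac{51}{4} + \frac{\sqrt{59}}{59}\right) \frac{1}{2386} = - \frac{51}{9544} + \frac{\sqrt{59}}{140774}$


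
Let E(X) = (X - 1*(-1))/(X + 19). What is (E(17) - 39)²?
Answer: 5929/4 ≈ 1482.3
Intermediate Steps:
E(X) = (1 + X)/(19 + X) (E(X) = (X + 1)/(19 + X) = (1 + X)/(19 + X))
(E(17) - 39)² = ((1 + 17)/(19 + 17) - 39)² = (18/36 - 39)² = ((1/36)*18 - 39)² = (½ - 39)² = (-77/2)² = 5929/4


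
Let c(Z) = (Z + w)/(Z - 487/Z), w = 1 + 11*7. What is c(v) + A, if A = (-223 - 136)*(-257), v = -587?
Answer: 31746336349/344082 ≈ 92264.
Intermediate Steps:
A = 92263 (A = -359*(-257) = 92263)
w = 78 (w = 1 + 77 = 78)
c(Z) = (78 + Z)/(Z - 487/Z) (c(Z) = (Z + 78)/(Z - 487/Z) = (78 + Z)/(Z - 487/Z))
c(v) + A = -587*(78 - 587)/(-487 + (-587)²) + 92263 = -587*(-509)/(-487 + 344569) + 92263 = -587*(-509)/344082 + 92263 = -587*1/344082*(-509) + 92263 = 298783/344082 + 92263 = 31746336349/344082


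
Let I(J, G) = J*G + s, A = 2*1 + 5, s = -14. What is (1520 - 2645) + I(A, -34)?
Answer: -1377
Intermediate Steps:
A = 7 (A = 2 + 5 = 7)
I(J, G) = -14 + G*J (I(J, G) = J*G - 14 = G*J - 14 = -14 + G*J)
(1520 - 2645) + I(A, -34) = (1520 - 2645) + (-14 - 34*7) = -1125 + (-14 - 238) = -1125 - 252 = -1377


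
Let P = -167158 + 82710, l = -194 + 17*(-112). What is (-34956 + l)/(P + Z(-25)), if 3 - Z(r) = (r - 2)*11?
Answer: 18527/42074 ≈ 0.44034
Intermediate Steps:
l = -2098 (l = -194 - 1904 = -2098)
P = -84448
Z(r) = 25 - 11*r (Z(r) = 3 - (r - 2)*11 = 3 - (-2 + r)*11 = 3 - (-22 + 11*r) = 3 + (22 - 11*r) = 25 - 11*r)
(-34956 + l)/(P + Z(-25)) = (-34956 - 2098)/(-84448 + (25 - 11*(-25))) = -37054/(-84448 + (25 + 275)) = -37054/(-84448 + 300) = -37054/(-84148) = -37054*(-1/84148) = 18527/42074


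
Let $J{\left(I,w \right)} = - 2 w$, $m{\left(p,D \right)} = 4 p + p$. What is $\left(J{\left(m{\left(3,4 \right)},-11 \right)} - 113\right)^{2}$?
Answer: $8281$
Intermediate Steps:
$m{\left(p,D \right)} = 5 p$
$\left(J{\left(m{\left(3,4 \right)},-11 \right)} - 113\right)^{2} = \left(\left(-2\right) \left(-11\right) - 113\right)^{2} = \left(22 - 113\right)^{2} = \left(-91\right)^{2} = 8281$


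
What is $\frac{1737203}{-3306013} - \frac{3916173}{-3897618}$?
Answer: $\frac{2058655055265}{4295191925678} \approx 0.47929$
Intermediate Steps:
$\frac{1737203}{-3306013} - \frac{3916173}{-3897618} = 1737203 \left(- \frac{1}{3306013}\right) - - \frac{1305391}{1299206} = - \frac{1737203}{3306013} + \frac{1305391}{1299206} = \frac{2058655055265}{4295191925678}$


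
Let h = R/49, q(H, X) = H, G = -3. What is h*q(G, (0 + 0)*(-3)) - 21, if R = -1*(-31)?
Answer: -1122/49 ≈ -22.898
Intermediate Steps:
R = 31
h = 31/49 ≈ 0.63265
h*q(G, (0 + 0)*(-3)) - 21 = (31/49)*(-3) - 21 = -93/49 - 21 = -1122/49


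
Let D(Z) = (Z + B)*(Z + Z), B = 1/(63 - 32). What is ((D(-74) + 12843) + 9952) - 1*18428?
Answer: 474741/31 ≈ 15314.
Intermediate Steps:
B = 1/31 ≈ 0.032258
D(Z) = 2*Z*(1/31 + Z) (D(Z) = (Z + 1/31)*(Z + Z) = (1/31 + Z)*(2*Z) = 2*Z*(1/31 + Z))
((D(-74) + 12843) + 9952) - 1*18428 = (((2/31)*(-74)*(1 + 31*(-74)) + 12843) + 9952) - 1*18428 = (((2/31)*(-74)*(1 - 2294) + 12843) + 9952) - 18428 = (((2/31)*(-74)*(-2293) + 12843) + 9952) - 18428 = ((339364/31 + 12843) + 9952) - 18428 = (737497/31 + 9952) - 18428 = 1046009/31 - 18428 = 474741/31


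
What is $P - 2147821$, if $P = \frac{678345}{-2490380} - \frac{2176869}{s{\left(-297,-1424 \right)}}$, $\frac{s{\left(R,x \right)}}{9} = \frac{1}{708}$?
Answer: $- \frac{86363812946193}{498076} \approx -1.7339 \cdot 10^{8}$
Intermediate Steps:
$s{\left(R,x \right)} = \frac{3}{236}$ ($s{\left(R,x \right)} = \frac{9}{708} = 9 \cdot \frac{1}{708} = \frac{3}{236}$)
$P = - \frac{85294034853797}{498076}$ ($P = \frac{678345}{-2490380} - \frac{2176869}{\frac{3}{236}} = 678345 \left(- \frac{1}{2490380}\right) - 171247028 = - \frac{135669}{498076} - 171247028 = - \frac{85294034853797}{498076} \approx -1.7125 \cdot 10^{8}$)
$P - 2147821 = - \frac{85294034853797}{498076} - 2147821 = - \frac{86363812946193}{498076}$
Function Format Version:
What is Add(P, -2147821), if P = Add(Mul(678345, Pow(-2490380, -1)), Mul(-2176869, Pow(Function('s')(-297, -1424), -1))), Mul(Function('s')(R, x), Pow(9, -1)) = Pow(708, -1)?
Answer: Rational(-86363812946193, 498076) ≈ -1.7339e+8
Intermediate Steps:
Function('s')(R, x) = Rational(3, 236) (Function('s')(R, x) = Mul(9, Pow(708, -1)) = Mul(9, Rational(1, 708)) = Rational(3, 236))
P = Rational(-85294034853797, 498076) (P = Add(Mul(678345, Pow(-2490380, -1)), Mul(-2176869, Pow(Rational(3, 236), -1))) = Add(Mul(678345, Rational(-1, 2490380)), Mul(-2176869, Rational(236, 3))) = Add(Rational(-135669, 498076), -171247028) = Rational(-85294034853797, 498076) ≈ -1.7125e+8)
Add(P, -2147821) = Add(Rational(-85294034853797, 498076), -2147821) = Rational(-86363812946193, 498076)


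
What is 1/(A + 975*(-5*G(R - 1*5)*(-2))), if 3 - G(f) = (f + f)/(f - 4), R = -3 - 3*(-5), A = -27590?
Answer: -1/43840 ≈ -2.2810e-5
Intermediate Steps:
R = 12 (R = -3 + 15 = 12)
G(f) = 3 - 2*f/(-4 + f) (G(f) = 3 - (f + f)/(f - 4) = 3 - 2*f/(-4 + f))
1/(A + 975*(-5*G(R - 1*5)*(-2))) = 1/(-27590 + 975*(-5*(-12 + (12 - 1*5))/(-4 + (12 - 1*5))*(-2))) = 1/(-27590 + 975*(-5*(-12 + (12 - 5))/(-4 + (12 - 5))*(-2))) = 1/(-27590 + 975*(-5*(-12 + 7)/(-4 + 7)*(-2))) = 1/(-27590 + 975*(-5*(-5)/3*(-2))) = 1/(-27590 + 975*(-5*(-5/3)*(-2))) = 1/(-27590 + 975*((25/3)*(-2))) = 1/(-27590 + 975*(-50/3)) = 1/(-27590 - 16250) = 1/(-43840) = -1/43840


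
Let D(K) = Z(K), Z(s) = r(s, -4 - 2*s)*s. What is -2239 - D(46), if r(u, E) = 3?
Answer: -2377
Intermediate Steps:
Z(s) = 3*s
D(K) = 3*K
-2239 - D(46) = -2239 - 3*46 = -2239 - 1*138 = -2239 - 138 = -2377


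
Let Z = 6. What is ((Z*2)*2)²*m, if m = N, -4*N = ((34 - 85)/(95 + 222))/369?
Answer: 816/12997 ≈ 0.062784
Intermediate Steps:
N = 17/155964 (N = -(34 - 85)/(95 + 222)/(4*369) = -(-51/317)/(4*369) = -(-51*1/317)/(4*369) = -(-51)/(1268*369) = -¼*(-17/38991) = 17/155964 ≈ 0.00010900)
m = 17/155964 ≈ 0.00010900
((Z*2)*2)²*m = ((6*2)*2)²*(17/155964) = (12*2)²*(17/155964) = 24²*(17/155964) = 576*(17/155964) = 816/12997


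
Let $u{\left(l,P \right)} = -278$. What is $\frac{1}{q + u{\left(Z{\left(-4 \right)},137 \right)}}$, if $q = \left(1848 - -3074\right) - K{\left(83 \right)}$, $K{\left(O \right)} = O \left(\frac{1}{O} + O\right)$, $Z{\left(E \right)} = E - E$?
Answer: $- \frac{1}{2246} \approx -0.00044524$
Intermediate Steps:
$Z{\left(E \right)} = 0$
$K{\left(O \right)} = O \left(O + \frac{1}{O}\right)$
$q = -1968$ ($q = \left(1848 - -3074\right) - \left(1 + 83^{2}\right) = \left(1848 + 3074\right) - \left(1 + 6889\right) = 4922 - 6890 = -1968$)
$\frac{1}{q + u{\left(Z{\left(-4 \right)},137 \right)}} = \frac{1}{-1968 - 278} = \frac{1}{-2246} = - \frac{1}{2246}$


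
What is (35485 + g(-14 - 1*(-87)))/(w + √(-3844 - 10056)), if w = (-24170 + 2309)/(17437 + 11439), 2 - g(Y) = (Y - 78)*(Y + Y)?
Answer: -22862279533212/11590622829721 - 301985812085920*I*√139/11590622829721 ≈ -1.9725 - 307.18*I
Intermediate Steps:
g(Y) = 2 - 2*Y*(-78 + Y) (g(Y) = 2 - (Y - 78)*(Y + Y) = 2 - (-78 + Y)*2*Y = 2 - 2*Y*(-78 + Y))
w = -21861/28876 ≈ -0.75706
(35485 + g(-14 - 1*(-87)))/(w + √(-3844 - 10056)) = (35485 + (2 - 2*(-14 - 1*(-87))² + 156*(-14 - 1*(-87))))/(-21861/28876 + √(-3844 - 10056)) = (35485 + (2 - 2*(-14 + 87)² + 156*(-14 + 87)))/(-21861/28876 + √(-13900)) = (35485 + (2 - 2*73² + 156*73))/(-21861/28876 + 10*I*√139) = (35485 + (2 - 2*5329 + 11388))/(-21861/28876 + 10*I*√139) = (35485 + (2 - 10658 + 11388))/(-21861/28876 + 10*I*√139) = (35485 + 732)/(-21861/28876 + 10*I*√139) = 36217/(-21861/28876 + 10*I*√139)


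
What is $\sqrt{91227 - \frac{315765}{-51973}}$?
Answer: $\frac{2 \sqrt{61609530085707}}{51973} \approx 302.05$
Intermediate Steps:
$\sqrt{91227 - \frac{315765}{-51973}} = \sqrt{91227 - - \frac{315765}{51973}} = \sqrt{91227 + \frac{315765}{51973}} = \sqrt{\frac{4741656636}{51973}} = \frac{2 \sqrt{61609530085707}}{51973}$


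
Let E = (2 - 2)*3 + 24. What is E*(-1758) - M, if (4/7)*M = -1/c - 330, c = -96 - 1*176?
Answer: -45276583/1088 ≈ -41615.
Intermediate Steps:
c = -272 (c = -96 - 176 = -272)
E = 24 (E = 0*3 + 24 = 0 + 24 = 24)
M = -628313/1088 (M = 7*(-1/(-272) - 330)/4 = 7*(-1/272*(-1) - 330)/4 = 7*(1/272 - 330)/4 = (7/4)*(-89759/272) = -628313/1088 ≈ -577.49)
E*(-1758) - M = 24*(-1758) - 1*(-628313/1088) = -42192 + 628313/1088 = -45276583/1088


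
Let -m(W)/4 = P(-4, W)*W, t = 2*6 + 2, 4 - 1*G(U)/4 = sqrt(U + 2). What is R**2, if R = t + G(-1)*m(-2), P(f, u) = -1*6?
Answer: 315844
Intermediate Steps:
P(f, u) = -6
G(U) = 16 - 4*sqrt(2 + U) (G(U) = 16 - 4*sqrt(U + 2) = 16 - 4*sqrt(2 + U))
t = 14 (t = 12 + 2 = 14)
m(W) = 24*W (m(W) = -(-24)*W = 24*W)
R = -562 (R = 14 + (16 - 4*sqrt(2 - 1))*(24*(-2)) = 14 + (16 - 4*sqrt(1))*(-48) = 14 + (16 - 4*1)*(-48) = 14 + (16 - 4)*(-48) = 14 + 12*(-48) = 14 - 576 = -562)
R**2 = (-562)**2 = 315844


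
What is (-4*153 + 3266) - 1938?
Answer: 716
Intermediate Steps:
(-4*153 + 3266) - 1938 = (-612 + 3266) - 1938 = 2654 - 1938 = 716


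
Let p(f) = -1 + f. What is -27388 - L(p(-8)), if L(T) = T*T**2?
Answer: -26659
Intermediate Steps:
L(T) = T**3
-27388 - L(p(-8)) = -27388 - (-1 - 8)**3 = -27388 - 1*(-9)**3 = -27388 - 1*(-729) = -27388 + 729 = -26659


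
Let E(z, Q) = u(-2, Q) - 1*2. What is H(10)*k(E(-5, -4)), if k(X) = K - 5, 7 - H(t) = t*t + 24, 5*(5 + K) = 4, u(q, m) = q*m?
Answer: 5382/5 ≈ 1076.4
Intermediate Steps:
u(q, m) = m*q
K = -21/5 (K = -5 + (⅕)*4 = -5 + ⅘ = -21/5 ≈ -4.2000)
H(t) = -17 - t² (H(t) = 7 - (t*t + 24) = 7 - (t² + 24) = 7 - (24 + t²) = 7 + (-24 - t²) = -17 - t²)
E(z, Q) = -2 - 2*Q (E(z, Q) = Q*(-2) - 1*2 = -2*Q - 2 = -2 - 2*Q)
k(X) = -46/5 (k(X) = -21/5 - 5 = -46/5)
H(10)*k(E(-5, -4)) = (-17 - 1*10²)*(-46/5) = (-17 - 1*100)*(-46/5) = (-17 - 100)*(-46/5) = -117*(-46/5) = 5382/5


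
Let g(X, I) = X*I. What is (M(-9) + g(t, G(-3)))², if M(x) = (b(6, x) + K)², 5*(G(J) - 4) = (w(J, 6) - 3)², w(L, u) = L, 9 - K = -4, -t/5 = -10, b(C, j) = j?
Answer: 331776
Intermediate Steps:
t = 50 (t = -5*(-10) = 50)
K = 13 (K = 9 - 1*(-4) = 9 + 4 = 13)
G(J) = 4 + (-3 + J)²/5 (G(J) = 4 + (J - 3)²/5 = 4 + (-3 + J)²/5)
M(x) = (13 + x)² (M(x) = (x + 13)² = (13 + x)²)
g(X, I) = I*X
(M(-9) + g(t, G(-3)))² = ((13 - 9)² + (4 + (-3 - 3)²/5)*50)² = (4² + (4 + (⅕)*(-6)²)*50)² = (16 + (4 + (⅕)*36)*50)² = (16 + (4 + 36/5)*50)² = (16 + (56/5)*50)² = (16 + 560)² = 576² = 331776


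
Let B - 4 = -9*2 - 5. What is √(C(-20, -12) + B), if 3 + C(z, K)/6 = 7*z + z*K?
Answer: √563 ≈ 23.728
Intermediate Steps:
C(z, K) = -18 + 42*z + 6*K*z (C(z, K) = -18 + 6*(7*z + z*K) = -18 + 6*(7*z + K*z) = -18 + (42*z + 6*K*z) = -18 + 42*z + 6*K*z)
B = -19 (B = 4 + (-9*2 - 5) = 4 + (-18 - 5) = 4 - 23 = -19)
√(C(-20, -12) + B) = √((-18 + 42*(-20) + 6*(-12)*(-20)) - 19) = √((-18 - 840 + 1440) - 19) = √(582 - 19) = √563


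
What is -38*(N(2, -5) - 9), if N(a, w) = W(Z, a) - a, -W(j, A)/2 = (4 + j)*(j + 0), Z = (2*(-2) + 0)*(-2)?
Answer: 7714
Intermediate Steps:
Z = 8 (Z = (-4 + 0)*(-2) = -4*(-2) = 8)
W(j, A) = -2*j*(4 + j) (W(j, A) = -2*(4 + j)*(j + 0) = -2*(4 + j)*j = -2*j*(4 + j))
N(a, w) = -192 - a (N(a, w) = -2*8*(4 + 8) - a = -2*8*12 - a = -192 - a)
-38*(N(2, -5) - 9) = -38*((-192 - 1*2) - 9) = -38*((-192 - 2) - 9) = -38*(-194 - 9) = -38*(-203) = 7714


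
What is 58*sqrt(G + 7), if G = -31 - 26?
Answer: 290*I*sqrt(2) ≈ 410.12*I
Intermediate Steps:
G = -57
58*sqrt(G + 7) = 58*sqrt(-57 + 7) = 58*sqrt(-50) = 58*(5*I*sqrt(2)) = 290*I*sqrt(2)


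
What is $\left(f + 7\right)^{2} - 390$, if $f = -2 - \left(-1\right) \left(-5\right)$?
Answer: $-390$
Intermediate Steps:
$f = -7$ ($f = -2 - 5 = -7$)
$\left(f + 7\right)^{2} - 390 = \left(-7 + 7\right)^{2} - 390 = 0^{2} - 390 = 0 - 390 = -390$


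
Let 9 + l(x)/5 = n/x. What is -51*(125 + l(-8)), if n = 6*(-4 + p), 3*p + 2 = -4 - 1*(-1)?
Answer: -20655/4 ≈ -5163.8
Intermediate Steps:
p = -5/3 (p = -2/3 + (-4 - 1*(-1))/3 = -2/3 + (-4 + 1)/3 = -2/3 + (1/3)*(-3) = -2/3 - 1 = -5/3 ≈ -1.6667)
n = -34 (n = 6*(-4 - 5/3) = 6*(-17/3) = -34)
l(x) = -45 - 170/x (l(x) = -45 + 5*(-34/x) = -45 - 170/x)
-51*(125 + l(-8)) = -51*(125 + (-45 - 170/(-8))) = -51*(125 + (-45 - 170*(-1/8))) = -51*(125 + (-45 + 85/4)) = -51*(125 - 95/4) = -51*405/4 = -20655/4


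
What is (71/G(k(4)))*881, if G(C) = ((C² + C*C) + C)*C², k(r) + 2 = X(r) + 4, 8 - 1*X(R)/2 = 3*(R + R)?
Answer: 62551/1593000 ≈ 0.039266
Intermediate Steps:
X(R) = 16 - 12*R (X(R) = 16 - 6*(R + R) = 16 - 6*2*R = 16 - 12*R)
k(r) = 18 - 12*r (k(r) = -2 + ((16 - 12*r) + 4) = -2 + (20 - 12*r) = 18 - 12*r)
G(C) = C²*(C + 2*C²) (G(C) = ((C² + C²) + C)*C² = (2*C² + C)*C² = (C + 2*C²)*C² = C²*(C + 2*C²))
(71/G(k(4)))*881 = (71/(((18 - 12*4)³*(1 + 2*(18 - 12*4)))))*881 = (71/(((18 - 48)³*(1 + 2*(18 - 48)))))*881 = (71/(((-30)³*(1 + 2*(-30)))))*881 = (71/((-27000*(1 - 60))))*881 = (71/((-27000*(-59))))*881 = (71/1593000)*881 = 62551/1593000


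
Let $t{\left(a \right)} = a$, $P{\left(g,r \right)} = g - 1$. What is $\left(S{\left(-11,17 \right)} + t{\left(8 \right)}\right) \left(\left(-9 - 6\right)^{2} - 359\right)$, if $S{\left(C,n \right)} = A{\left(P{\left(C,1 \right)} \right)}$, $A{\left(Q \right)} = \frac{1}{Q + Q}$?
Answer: $- \frac{12797}{12} \approx -1066.4$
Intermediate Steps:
$P{\left(g,r \right)} = -1 + g$
$A{\left(Q \right)} = \frac{1}{2 Q}$
$S{\left(C,n \right)} = \frac{1}{2 \left(-1 + C\right)}$
$\left(S{\left(-11,17 \right)} + t{\left(8 \right)}\right) \left(\left(-9 - 6\right)^{2} - 359\right) = \left(\frac{1}{2 \left(-1 - 11\right)} + 8\right) \left(\left(-9 - 6\right)^{2} - 359\right) = \left(\frac{1}{2 \left(-12\right)} + 8\right) \left(\left(-15\right)^{2} - 359\right) = \left(\frac{1}{2} \left(- \frac{1}{12}\right) + 8\right) \left(225 - 359\right) = \left(- \frac{1}{24} + 8\right) \left(-134\right) = \frac{191}{24} \left(-134\right) = - \frac{12797}{12}$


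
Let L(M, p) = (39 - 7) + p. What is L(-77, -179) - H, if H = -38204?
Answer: 38057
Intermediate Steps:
L(M, p) = 32 + p
L(-77, -179) - H = (32 - 179) - 1*(-38204) = -147 + 38204 = 38057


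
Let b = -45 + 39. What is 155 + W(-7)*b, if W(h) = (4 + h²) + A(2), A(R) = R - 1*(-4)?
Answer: -199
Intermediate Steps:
A(R) = 4 + R (A(R) = R + 4 = 4 + R)
b = -6
W(h) = 10 + h² (W(h) = (4 + h²) + (4 + 2) = (4 + h²) + 6 = 10 + h²)
155 + W(-7)*b = 155 + (10 + (-7)²)*(-6) = 155 + (10 + 49)*(-6) = 155 + 59*(-6) = 155 - 354 = -199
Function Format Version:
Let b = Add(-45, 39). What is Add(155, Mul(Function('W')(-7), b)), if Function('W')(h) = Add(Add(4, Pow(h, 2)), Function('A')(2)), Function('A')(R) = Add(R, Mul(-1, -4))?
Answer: -199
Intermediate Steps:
Function('A')(R) = Add(4, R) (Function('A')(R) = Add(R, 4) = Add(4, R))
b = -6
Function('W')(h) = Add(10, Pow(h, 2)) (Function('W')(h) = Add(Add(4, Pow(h, 2)), Add(4, 2)) = Add(Add(4, Pow(h, 2)), 6) = Add(10, Pow(h, 2)))
Add(155, Mul(Function('W')(-7), b)) = Add(155, Mul(Add(10, Pow(-7, 2)), -6)) = Add(155, Mul(Add(10, 49), -6)) = Add(155, Mul(59, -6)) = Add(155, -354) = -199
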